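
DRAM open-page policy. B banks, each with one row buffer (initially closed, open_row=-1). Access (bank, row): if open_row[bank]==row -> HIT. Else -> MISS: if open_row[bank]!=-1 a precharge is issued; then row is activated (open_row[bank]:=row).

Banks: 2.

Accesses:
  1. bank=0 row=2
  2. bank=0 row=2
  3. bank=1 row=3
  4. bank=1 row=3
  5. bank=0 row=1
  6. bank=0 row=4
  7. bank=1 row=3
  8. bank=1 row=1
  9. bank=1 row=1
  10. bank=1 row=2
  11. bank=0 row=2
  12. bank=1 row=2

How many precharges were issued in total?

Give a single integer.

Acc 1: bank0 row2 -> MISS (open row2); precharges=0
Acc 2: bank0 row2 -> HIT
Acc 3: bank1 row3 -> MISS (open row3); precharges=0
Acc 4: bank1 row3 -> HIT
Acc 5: bank0 row1 -> MISS (open row1); precharges=1
Acc 6: bank0 row4 -> MISS (open row4); precharges=2
Acc 7: bank1 row3 -> HIT
Acc 8: bank1 row1 -> MISS (open row1); precharges=3
Acc 9: bank1 row1 -> HIT
Acc 10: bank1 row2 -> MISS (open row2); precharges=4
Acc 11: bank0 row2 -> MISS (open row2); precharges=5
Acc 12: bank1 row2 -> HIT

Answer: 5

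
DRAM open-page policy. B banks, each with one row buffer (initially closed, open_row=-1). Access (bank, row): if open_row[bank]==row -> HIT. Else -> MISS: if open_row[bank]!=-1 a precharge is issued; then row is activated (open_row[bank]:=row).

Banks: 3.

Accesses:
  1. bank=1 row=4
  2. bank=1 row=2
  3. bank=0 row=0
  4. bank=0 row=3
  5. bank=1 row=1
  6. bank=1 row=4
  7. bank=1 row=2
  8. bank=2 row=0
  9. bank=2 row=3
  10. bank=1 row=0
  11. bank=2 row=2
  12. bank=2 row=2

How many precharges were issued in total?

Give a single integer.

Acc 1: bank1 row4 -> MISS (open row4); precharges=0
Acc 2: bank1 row2 -> MISS (open row2); precharges=1
Acc 3: bank0 row0 -> MISS (open row0); precharges=1
Acc 4: bank0 row3 -> MISS (open row3); precharges=2
Acc 5: bank1 row1 -> MISS (open row1); precharges=3
Acc 6: bank1 row4 -> MISS (open row4); precharges=4
Acc 7: bank1 row2 -> MISS (open row2); precharges=5
Acc 8: bank2 row0 -> MISS (open row0); precharges=5
Acc 9: bank2 row3 -> MISS (open row3); precharges=6
Acc 10: bank1 row0 -> MISS (open row0); precharges=7
Acc 11: bank2 row2 -> MISS (open row2); precharges=8
Acc 12: bank2 row2 -> HIT

Answer: 8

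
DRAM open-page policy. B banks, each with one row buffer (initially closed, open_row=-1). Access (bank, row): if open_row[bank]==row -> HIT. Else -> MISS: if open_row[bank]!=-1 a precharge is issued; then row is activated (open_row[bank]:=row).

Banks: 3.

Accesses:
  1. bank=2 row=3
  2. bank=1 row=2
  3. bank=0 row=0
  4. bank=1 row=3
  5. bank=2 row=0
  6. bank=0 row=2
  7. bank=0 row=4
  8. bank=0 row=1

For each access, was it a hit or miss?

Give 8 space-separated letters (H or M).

Answer: M M M M M M M M

Derivation:
Acc 1: bank2 row3 -> MISS (open row3); precharges=0
Acc 2: bank1 row2 -> MISS (open row2); precharges=0
Acc 3: bank0 row0 -> MISS (open row0); precharges=0
Acc 4: bank1 row3 -> MISS (open row3); precharges=1
Acc 5: bank2 row0 -> MISS (open row0); precharges=2
Acc 6: bank0 row2 -> MISS (open row2); precharges=3
Acc 7: bank0 row4 -> MISS (open row4); precharges=4
Acc 8: bank0 row1 -> MISS (open row1); precharges=5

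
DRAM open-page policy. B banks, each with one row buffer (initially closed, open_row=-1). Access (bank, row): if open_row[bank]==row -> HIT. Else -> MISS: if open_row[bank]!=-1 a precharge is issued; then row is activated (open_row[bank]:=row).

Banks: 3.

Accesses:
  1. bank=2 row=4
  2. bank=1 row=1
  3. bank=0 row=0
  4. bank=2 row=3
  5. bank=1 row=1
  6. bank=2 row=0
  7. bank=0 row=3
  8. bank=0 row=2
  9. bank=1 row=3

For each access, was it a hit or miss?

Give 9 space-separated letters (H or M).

Acc 1: bank2 row4 -> MISS (open row4); precharges=0
Acc 2: bank1 row1 -> MISS (open row1); precharges=0
Acc 3: bank0 row0 -> MISS (open row0); precharges=0
Acc 4: bank2 row3 -> MISS (open row3); precharges=1
Acc 5: bank1 row1 -> HIT
Acc 6: bank2 row0 -> MISS (open row0); precharges=2
Acc 7: bank0 row3 -> MISS (open row3); precharges=3
Acc 8: bank0 row2 -> MISS (open row2); precharges=4
Acc 9: bank1 row3 -> MISS (open row3); precharges=5

Answer: M M M M H M M M M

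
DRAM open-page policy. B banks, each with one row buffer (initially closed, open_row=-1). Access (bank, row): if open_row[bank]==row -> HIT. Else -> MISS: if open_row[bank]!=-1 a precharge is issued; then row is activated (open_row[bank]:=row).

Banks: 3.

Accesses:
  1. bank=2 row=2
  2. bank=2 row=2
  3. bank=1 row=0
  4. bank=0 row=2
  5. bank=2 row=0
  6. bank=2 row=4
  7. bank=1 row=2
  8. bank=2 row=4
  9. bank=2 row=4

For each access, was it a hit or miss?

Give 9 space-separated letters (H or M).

Answer: M H M M M M M H H

Derivation:
Acc 1: bank2 row2 -> MISS (open row2); precharges=0
Acc 2: bank2 row2 -> HIT
Acc 3: bank1 row0 -> MISS (open row0); precharges=0
Acc 4: bank0 row2 -> MISS (open row2); precharges=0
Acc 5: bank2 row0 -> MISS (open row0); precharges=1
Acc 6: bank2 row4 -> MISS (open row4); precharges=2
Acc 7: bank1 row2 -> MISS (open row2); precharges=3
Acc 8: bank2 row4 -> HIT
Acc 9: bank2 row4 -> HIT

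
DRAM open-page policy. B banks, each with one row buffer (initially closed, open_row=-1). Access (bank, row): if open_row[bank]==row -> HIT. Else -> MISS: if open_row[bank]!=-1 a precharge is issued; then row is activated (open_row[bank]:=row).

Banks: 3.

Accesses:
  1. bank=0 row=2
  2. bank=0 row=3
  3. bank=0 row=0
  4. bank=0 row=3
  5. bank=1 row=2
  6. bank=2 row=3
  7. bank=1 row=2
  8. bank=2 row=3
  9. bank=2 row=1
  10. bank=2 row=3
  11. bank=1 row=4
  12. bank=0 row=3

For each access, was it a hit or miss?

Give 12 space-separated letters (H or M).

Acc 1: bank0 row2 -> MISS (open row2); precharges=0
Acc 2: bank0 row3 -> MISS (open row3); precharges=1
Acc 3: bank0 row0 -> MISS (open row0); precharges=2
Acc 4: bank0 row3 -> MISS (open row3); precharges=3
Acc 5: bank1 row2 -> MISS (open row2); precharges=3
Acc 6: bank2 row3 -> MISS (open row3); precharges=3
Acc 7: bank1 row2 -> HIT
Acc 8: bank2 row3 -> HIT
Acc 9: bank2 row1 -> MISS (open row1); precharges=4
Acc 10: bank2 row3 -> MISS (open row3); precharges=5
Acc 11: bank1 row4 -> MISS (open row4); precharges=6
Acc 12: bank0 row3 -> HIT

Answer: M M M M M M H H M M M H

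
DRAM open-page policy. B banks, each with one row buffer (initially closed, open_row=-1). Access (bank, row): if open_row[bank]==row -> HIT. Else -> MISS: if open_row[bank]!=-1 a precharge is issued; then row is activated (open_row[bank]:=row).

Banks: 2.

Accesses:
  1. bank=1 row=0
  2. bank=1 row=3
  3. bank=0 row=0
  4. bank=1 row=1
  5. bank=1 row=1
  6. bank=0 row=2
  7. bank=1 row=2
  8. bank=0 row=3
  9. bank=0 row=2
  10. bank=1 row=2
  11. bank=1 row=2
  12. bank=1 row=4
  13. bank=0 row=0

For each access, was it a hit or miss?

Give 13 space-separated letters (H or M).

Answer: M M M M H M M M M H H M M

Derivation:
Acc 1: bank1 row0 -> MISS (open row0); precharges=0
Acc 2: bank1 row3 -> MISS (open row3); precharges=1
Acc 3: bank0 row0 -> MISS (open row0); precharges=1
Acc 4: bank1 row1 -> MISS (open row1); precharges=2
Acc 5: bank1 row1 -> HIT
Acc 6: bank0 row2 -> MISS (open row2); precharges=3
Acc 7: bank1 row2 -> MISS (open row2); precharges=4
Acc 8: bank0 row3 -> MISS (open row3); precharges=5
Acc 9: bank0 row2 -> MISS (open row2); precharges=6
Acc 10: bank1 row2 -> HIT
Acc 11: bank1 row2 -> HIT
Acc 12: bank1 row4 -> MISS (open row4); precharges=7
Acc 13: bank0 row0 -> MISS (open row0); precharges=8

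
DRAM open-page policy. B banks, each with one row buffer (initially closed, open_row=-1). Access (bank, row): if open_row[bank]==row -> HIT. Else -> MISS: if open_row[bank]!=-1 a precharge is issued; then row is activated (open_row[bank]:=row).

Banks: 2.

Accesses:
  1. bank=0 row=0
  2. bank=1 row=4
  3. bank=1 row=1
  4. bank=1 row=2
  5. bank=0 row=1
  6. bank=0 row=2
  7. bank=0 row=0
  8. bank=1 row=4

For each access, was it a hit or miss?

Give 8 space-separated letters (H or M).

Answer: M M M M M M M M

Derivation:
Acc 1: bank0 row0 -> MISS (open row0); precharges=0
Acc 2: bank1 row4 -> MISS (open row4); precharges=0
Acc 3: bank1 row1 -> MISS (open row1); precharges=1
Acc 4: bank1 row2 -> MISS (open row2); precharges=2
Acc 5: bank0 row1 -> MISS (open row1); precharges=3
Acc 6: bank0 row2 -> MISS (open row2); precharges=4
Acc 7: bank0 row0 -> MISS (open row0); precharges=5
Acc 8: bank1 row4 -> MISS (open row4); precharges=6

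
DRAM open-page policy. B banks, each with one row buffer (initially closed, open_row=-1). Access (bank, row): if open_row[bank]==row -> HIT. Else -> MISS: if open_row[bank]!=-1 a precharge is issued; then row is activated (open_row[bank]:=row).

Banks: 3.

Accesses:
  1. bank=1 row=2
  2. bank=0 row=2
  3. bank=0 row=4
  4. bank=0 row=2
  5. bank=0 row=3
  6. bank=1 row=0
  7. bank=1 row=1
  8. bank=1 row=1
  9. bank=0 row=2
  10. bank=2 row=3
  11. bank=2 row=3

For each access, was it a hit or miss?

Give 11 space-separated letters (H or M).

Answer: M M M M M M M H M M H

Derivation:
Acc 1: bank1 row2 -> MISS (open row2); precharges=0
Acc 2: bank0 row2 -> MISS (open row2); precharges=0
Acc 3: bank0 row4 -> MISS (open row4); precharges=1
Acc 4: bank0 row2 -> MISS (open row2); precharges=2
Acc 5: bank0 row3 -> MISS (open row3); precharges=3
Acc 6: bank1 row0 -> MISS (open row0); precharges=4
Acc 7: bank1 row1 -> MISS (open row1); precharges=5
Acc 8: bank1 row1 -> HIT
Acc 9: bank0 row2 -> MISS (open row2); precharges=6
Acc 10: bank2 row3 -> MISS (open row3); precharges=6
Acc 11: bank2 row3 -> HIT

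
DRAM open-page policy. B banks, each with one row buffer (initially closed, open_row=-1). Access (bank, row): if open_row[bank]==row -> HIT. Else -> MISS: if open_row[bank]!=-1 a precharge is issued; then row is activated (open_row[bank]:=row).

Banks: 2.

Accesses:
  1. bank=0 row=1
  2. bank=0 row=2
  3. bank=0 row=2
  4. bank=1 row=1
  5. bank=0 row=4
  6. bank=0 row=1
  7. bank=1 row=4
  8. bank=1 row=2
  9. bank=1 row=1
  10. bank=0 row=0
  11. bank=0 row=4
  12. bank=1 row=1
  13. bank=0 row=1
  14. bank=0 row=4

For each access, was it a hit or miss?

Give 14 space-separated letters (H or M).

Acc 1: bank0 row1 -> MISS (open row1); precharges=0
Acc 2: bank0 row2 -> MISS (open row2); precharges=1
Acc 3: bank0 row2 -> HIT
Acc 4: bank1 row1 -> MISS (open row1); precharges=1
Acc 5: bank0 row4 -> MISS (open row4); precharges=2
Acc 6: bank0 row1 -> MISS (open row1); precharges=3
Acc 7: bank1 row4 -> MISS (open row4); precharges=4
Acc 8: bank1 row2 -> MISS (open row2); precharges=5
Acc 9: bank1 row1 -> MISS (open row1); precharges=6
Acc 10: bank0 row0 -> MISS (open row0); precharges=7
Acc 11: bank0 row4 -> MISS (open row4); precharges=8
Acc 12: bank1 row1 -> HIT
Acc 13: bank0 row1 -> MISS (open row1); precharges=9
Acc 14: bank0 row4 -> MISS (open row4); precharges=10

Answer: M M H M M M M M M M M H M M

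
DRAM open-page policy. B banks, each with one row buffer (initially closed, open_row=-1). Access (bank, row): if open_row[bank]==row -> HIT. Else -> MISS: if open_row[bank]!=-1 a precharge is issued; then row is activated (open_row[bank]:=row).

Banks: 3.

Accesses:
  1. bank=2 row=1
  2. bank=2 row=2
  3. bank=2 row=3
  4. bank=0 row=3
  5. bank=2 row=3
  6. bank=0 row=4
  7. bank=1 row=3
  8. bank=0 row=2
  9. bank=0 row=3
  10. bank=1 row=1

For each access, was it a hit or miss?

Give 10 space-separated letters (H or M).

Answer: M M M M H M M M M M

Derivation:
Acc 1: bank2 row1 -> MISS (open row1); precharges=0
Acc 2: bank2 row2 -> MISS (open row2); precharges=1
Acc 3: bank2 row3 -> MISS (open row3); precharges=2
Acc 4: bank0 row3 -> MISS (open row3); precharges=2
Acc 5: bank2 row3 -> HIT
Acc 6: bank0 row4 -> MISS (open row4); precharges=3
Acc 7: bank1 row3 -> MISS (open row3); precharges=3
Acc 8: bank0 row2 -> MISS (open row2); precharges=4
Acc 9: bank0 row3 -> MISS (open row3); precharges=5
Acc 10: bank1 row1 -> MISS (open row1); precharges=6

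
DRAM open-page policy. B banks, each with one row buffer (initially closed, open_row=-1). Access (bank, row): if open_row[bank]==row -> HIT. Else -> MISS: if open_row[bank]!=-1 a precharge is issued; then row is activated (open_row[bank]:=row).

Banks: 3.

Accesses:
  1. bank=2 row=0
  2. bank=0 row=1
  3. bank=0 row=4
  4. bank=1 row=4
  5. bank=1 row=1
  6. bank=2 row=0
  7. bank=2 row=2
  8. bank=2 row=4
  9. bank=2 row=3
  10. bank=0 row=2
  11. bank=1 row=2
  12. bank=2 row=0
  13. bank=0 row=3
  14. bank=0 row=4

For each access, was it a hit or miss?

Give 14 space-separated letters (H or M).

Answer: M M M M M H M M M M M M M M

Derivation:
Acc 1: bank2 row0 -> MISS (open row0); precharges=0
Acc 2: bank0 row1 -> MISS (open row1); precharges=0
Acc 3: bank0 row4 -> MISS (open row4); precharges=1
Acc 4: bank1 row4 -> MISS (open row4); precharges=1
Acc 5: bank1 row1 -> MISS (open row1); precharges=2
Acc 6: bank2 row0 -> HIT
Acc 7: bank2 row2 -> MISS (open row2); precharges=3
Acc 8: bank2 row4 -> MISS (open row4); precharges=4
Acc 9: bank2 row3 -> MISS (open row3); precharges=5
Acc 10: bank0 row2 -> MISS (open row2); precharges=6
Acc 11: bank1 row2 -> MISS (open row2); precharges=7
Acc 12: bank2 row0 -> MISS (open row0); precharges=8
Acc 13: bank0 row3 -> MISS (open row3); precharges=9
Acc 14: bank0 row4 -> MISS (open row4); precharges=10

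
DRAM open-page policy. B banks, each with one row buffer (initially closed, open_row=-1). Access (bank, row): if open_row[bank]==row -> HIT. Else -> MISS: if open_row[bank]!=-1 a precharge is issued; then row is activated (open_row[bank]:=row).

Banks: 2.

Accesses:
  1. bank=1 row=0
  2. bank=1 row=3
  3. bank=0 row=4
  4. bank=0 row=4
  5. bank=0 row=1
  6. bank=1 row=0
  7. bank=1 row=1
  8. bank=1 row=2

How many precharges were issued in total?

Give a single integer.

Answer: 5

Derivation:
Acc 1: bank1 row0 -> MISS (open row0); precharges=0
Acc 2: bank1 row3 -> MISS (open row3); precharges=1
Acc 3: bank0 row4 -> MISS (open row4); precharges=1
Acc 4: bank0 row4 -> HIT
Acc 5: bank0 row1 -> MISS (open row1); precharges=2
Acc 6: bank1 row0 -> MISS (open row0); precharges=3
Acc 7: bank1 row1 -> MISS (open row1); precharges=4
Acc 8: bank1 row2 -> MISS (open row2); precharges=5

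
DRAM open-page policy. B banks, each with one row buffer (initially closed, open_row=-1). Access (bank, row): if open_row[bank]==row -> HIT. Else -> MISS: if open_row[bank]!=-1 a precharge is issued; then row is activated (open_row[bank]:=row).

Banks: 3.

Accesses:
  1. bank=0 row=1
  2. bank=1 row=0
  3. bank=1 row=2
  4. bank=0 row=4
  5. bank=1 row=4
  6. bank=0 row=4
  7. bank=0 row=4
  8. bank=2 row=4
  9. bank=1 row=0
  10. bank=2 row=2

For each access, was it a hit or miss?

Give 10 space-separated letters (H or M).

Acc 1: bank0 row1 -> MISS (open row1); precharges=0
Acc 2: bank1 row0 -> MISS (open row0); precharges=0
Acc 3: bank1 row2 -> MISS (open row2); precharges=1
Acc 4: bank0 row4 -> MISS (open row4); precharges=2
Acc 5: bank1 row4 -> MISS (open row4); precharges=3
Acc 6: bank0 row4 -> HIT
Acc 7: bank0 row4 -> HIT
Acc 8: bank2 row4 -> MISS (open row4); precharges=3
Acc 9: bank1 row0 -> MISS (open row0); precharges=4
Acc 10: bank2 row2 -> MISS (open row2); precharges=5

Answer: M M M M M H H M M M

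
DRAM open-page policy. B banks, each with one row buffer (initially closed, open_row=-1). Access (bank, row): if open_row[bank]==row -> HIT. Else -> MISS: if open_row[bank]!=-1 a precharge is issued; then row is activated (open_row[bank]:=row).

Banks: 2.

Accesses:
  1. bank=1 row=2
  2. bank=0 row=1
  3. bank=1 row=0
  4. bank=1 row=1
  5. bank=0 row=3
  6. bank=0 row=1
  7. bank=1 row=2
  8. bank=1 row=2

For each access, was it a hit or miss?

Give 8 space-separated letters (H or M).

Acc 1: bank1 row2 -> MISS (open row2); precharges=0
Acc 2: bank0 row1 -> MISS (open row1); precharges=0
Acc 3: bank1 row0 -> MISS (open row0); precharges=1
Acc 4: bank1 row1 -> MISS (open row1); precharges=2
Acc 5: bank0 row3 -> MISS (open row3); precharges=3
Acc 6: bank0 row1 -> MISS (open row1); precharges=4
Acc 7: bank1 row2 -> MISS (open row2); precharges=5
Acc 8: bank1 row2 -> HIT

Answer: M M M M M M M H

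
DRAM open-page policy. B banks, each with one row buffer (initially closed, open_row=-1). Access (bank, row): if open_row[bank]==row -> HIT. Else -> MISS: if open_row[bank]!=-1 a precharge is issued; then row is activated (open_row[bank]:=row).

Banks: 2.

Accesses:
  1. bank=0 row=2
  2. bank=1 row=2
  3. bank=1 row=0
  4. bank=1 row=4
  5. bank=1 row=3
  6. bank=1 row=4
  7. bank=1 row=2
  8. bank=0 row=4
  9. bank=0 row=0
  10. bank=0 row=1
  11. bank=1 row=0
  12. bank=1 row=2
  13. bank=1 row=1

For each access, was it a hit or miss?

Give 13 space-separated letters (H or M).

Answer: M M M M M M M M M M M M M

Derivation:
Acc 1: bank0 row2 -> MISS (open row2); precharges=0
Acc 2: bank1 row2 -> MISS (open row2); precharges=0
Acc 3: bank1 row0 -> MISS (open row0); precharges=1
Acc 4: bank1 row4 -> MISS (open row4); precharges=2
Acc 5: bank1 row3 -> MISS (open row3); precharges=3
Acc 6: bank1 row4 -> MISS (open row4); precharges=4
Acc 7: bank1 row2 -> MISS (open row2); precharges=5
Acc 8: bank0 row4 -> MISS (open row4); precharges=6
Acc 9: bank0 row0 -> MISS (open row0); precharges=7
Acc 10: bank0 row1 -> MISS (open row1); precharges=8
Acc 11: bank1 row0 -> MISS (open row0); precharges=9
Acc 12: bank1 row2 -> MISS (open row2); precharges=10
Acc 13: bank1 row1 -> MISS (open row1); precharges=11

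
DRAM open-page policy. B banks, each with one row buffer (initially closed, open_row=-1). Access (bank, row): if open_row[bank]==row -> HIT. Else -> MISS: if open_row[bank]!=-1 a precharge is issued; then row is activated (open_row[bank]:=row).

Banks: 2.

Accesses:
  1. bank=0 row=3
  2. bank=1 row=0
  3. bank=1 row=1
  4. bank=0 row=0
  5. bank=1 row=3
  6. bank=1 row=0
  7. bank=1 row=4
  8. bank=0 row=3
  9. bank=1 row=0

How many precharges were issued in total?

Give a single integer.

Acc 1: bank0 row3 -> MISS (open row3); precharges=0
Acc 2: bank1 row0 -> MISS (open row0); precharges=0
Acc 3: bank1 row1 -> MISS (open row1); precharges=1
Acc 4: bank0 row0 -> MISS (open row0); precharges=2
Acc 5: bank1 row3 -> MISS (open row3); precharges=3
Acc 6: bank1 row0 -> MISS (open row0); precharges=4
Acc 7: bank1 row4 -> MISS (open row4); precharges=5
Acc 8: bank0 row3 -> MISS (open row3); precharges=6
Acc 9: bank1 row0 -> MISS (open row0); precharges=7

Answer: 7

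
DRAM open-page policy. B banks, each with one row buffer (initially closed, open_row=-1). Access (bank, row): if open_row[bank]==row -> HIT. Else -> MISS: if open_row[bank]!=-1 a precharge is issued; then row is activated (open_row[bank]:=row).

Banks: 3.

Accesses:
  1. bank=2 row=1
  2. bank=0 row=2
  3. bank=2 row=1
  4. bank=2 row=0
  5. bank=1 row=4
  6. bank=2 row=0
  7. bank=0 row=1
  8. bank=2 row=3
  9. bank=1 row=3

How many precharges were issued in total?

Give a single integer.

Acc 1: bank2 row1 -> MISS (open row1); precharges=0
Acc 2: bank0 row2 -> MISS (open row2); precharges=0
Acc 3: bank2 row1 -> HIT
Acc 4: bank2 row0 -> MISS (open row0); precharges=1
Acc 5: bank1 row4 -> MISS (open row4); precharges=1
Acc 6: bank2 row0 -> HIT
Acc 7: bank0 row1 -> MISS (open row1); precharges=2
Acc 8: bank2 row3 -> MISS (open row3); precharges=3
Acc 9: bank1 row3 -> MISS (open row3); precharges=4

Answer: 4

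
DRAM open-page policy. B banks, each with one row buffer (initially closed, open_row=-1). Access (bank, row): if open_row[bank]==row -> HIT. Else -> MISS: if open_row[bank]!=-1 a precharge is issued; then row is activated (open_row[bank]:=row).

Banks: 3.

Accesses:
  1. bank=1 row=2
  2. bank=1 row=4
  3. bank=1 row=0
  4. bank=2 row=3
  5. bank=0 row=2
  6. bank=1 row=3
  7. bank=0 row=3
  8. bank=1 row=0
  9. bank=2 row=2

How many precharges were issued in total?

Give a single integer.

Acc 1: bank1 row2 -> MISS (open row2); precharges=0
Acc 2: bank1 row4 -> MISS (open row4); precharges=1
Acc 3: bank1 row0 -> MISS (open row0); precharges=2
Acc 4: bank2 row3 -> MISS (open row3); precharges=2
Acc 5: bank0 row2 -> MISS (open row2); precharges=2
Acc 6: bank1 row3 -> MISS (open row3); precharges=3
Acc 7: bank0 row3 -> MISS (open row3); precharges=4
Acc 8: bank1 row0 -> MISS (open row0); precharges=5
Acc 9: bank2 row2 -> MISS (open row2); precharges=6

Answer: 6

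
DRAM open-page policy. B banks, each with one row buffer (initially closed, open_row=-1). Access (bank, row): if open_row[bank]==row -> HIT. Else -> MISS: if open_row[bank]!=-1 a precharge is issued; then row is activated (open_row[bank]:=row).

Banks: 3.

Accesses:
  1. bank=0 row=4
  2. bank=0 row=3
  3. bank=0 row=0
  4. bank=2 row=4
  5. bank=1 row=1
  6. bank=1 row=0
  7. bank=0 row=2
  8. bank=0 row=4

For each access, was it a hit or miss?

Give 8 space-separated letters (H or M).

Answer: M M M M M M M M

Derivation:
Acc 1: bank0 row4 -> MISS (open row4); precharges=0
Acc 2: bank0 row3 -> MISS (open row3); precharges=1
Acc 3: bank0 row0 -> MISS (open row0); precharges=2
Acc 4: bank2 row4 -> MISS (open row4); precharges=2
Acc 5: bank1 row1 -> MISS (open row1); precharges=2
Acc 6: bank1 row0 -> MISS (open row0); precharges=3
Acc 7: bank0 row2 -> MISS (open row2); precharges=4
Acc 8: bank0 row4 -> MISS (open row4); precharges=5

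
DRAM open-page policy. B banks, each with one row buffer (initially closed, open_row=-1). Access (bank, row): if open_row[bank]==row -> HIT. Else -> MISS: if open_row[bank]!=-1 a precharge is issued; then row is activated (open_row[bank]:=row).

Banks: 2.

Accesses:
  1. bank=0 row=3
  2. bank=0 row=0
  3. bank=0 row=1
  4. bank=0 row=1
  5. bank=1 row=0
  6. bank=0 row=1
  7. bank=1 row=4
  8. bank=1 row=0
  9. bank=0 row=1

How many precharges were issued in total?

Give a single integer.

Answer: 4

Derivation:
Acc 1: bank0 row3 -> MISS (open row3); precharges=0
Acc 2: bank0 row0 -> MISS (open row0); precharges=1
Acc 3: bank0 row1 -> MISS (open row1); precharges=2
Acc 4: bank0 row1 -> HIT
Acc 5: bank1 row0 -> MISS (open row0); precharges=2
Acc 6: bank0 row1 -> HIT
Acc 7: bank1 row4 -> MISS (open row4); precharges=3
Acc 8: bank1 row0 -> MISS (open row0); precharges=4
Acc 9: bank0 row1 -> HIT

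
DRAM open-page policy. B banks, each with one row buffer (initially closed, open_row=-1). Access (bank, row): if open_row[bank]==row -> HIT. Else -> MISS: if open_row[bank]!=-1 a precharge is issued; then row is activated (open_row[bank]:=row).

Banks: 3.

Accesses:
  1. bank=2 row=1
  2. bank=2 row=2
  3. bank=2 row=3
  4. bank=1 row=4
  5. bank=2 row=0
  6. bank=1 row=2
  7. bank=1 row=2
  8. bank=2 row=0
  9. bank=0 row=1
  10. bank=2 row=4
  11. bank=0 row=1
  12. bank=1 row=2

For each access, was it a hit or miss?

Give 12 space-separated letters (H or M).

Answer: M M M M M M H H M M H H

Derivation:
Acc 1: bank2 row1 -> MISS (open row1); precharges=0
Acc 2: bank2 row2 -> MISS (open row2); precharges=1
Acc 3: bank2 row3 -> MISS (open row3); precharges=2
Acc 4: bank1 row4 -> MISS (open row4); precharges=2
Acc 5: bank2 row0 -> MISS (open row0); precharges=3
Acc 6: bank1 row2 -> MISS (open row2); precharges=4
Acc 7: bank1 row2 -> HIT
Acc 8: bank2 row0 -> HIT
Acc 9: bank0 row1 -> MISS (open row1); precharges=4
Acc 10: bank2 row4 -> MISS (open row4); precharges=5
Acc 11: bank0 row1 -> HIT
Acc 12: bank1 row2 -> HIT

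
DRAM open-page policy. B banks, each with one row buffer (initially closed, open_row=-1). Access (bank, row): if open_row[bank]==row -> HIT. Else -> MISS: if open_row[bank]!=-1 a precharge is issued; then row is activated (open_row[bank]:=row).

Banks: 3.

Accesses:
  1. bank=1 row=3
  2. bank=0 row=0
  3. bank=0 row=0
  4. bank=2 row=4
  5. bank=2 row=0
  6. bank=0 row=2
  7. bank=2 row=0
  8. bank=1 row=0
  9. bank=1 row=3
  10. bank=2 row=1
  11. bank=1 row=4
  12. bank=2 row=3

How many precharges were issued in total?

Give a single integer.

Acc 1: bank1 row3 -> MISS (open row3); precharges=0
Acc 2: bank0 row0 -> MISS (open row0); precharges=0
Acc 3: bank0 row0 -> HIT
Acc 4: bank2 row4 -> MISS (open row4); precharges=0
Acc 5: bank2 row0 -> MISS (open row0); precharges=1
Acc 6: bank0 row2 -> MISS (open row2); precharges=2
Acc 7: bank2 row0 -> HIT
Acc 8: bank1 row0 -> MISS (open row0); precharges=3
Acc 9: bank1 row3 -> MISS (open row3); precharges=4
Acc 10: bank2 row1 -> MISS (open row1); precharges=5
Acc 11: bank1 row4 -> MISS (open row4); precharges=6
Acc 12: bank2 row3 -> MISS (open row3); precharges=7

Answer: 7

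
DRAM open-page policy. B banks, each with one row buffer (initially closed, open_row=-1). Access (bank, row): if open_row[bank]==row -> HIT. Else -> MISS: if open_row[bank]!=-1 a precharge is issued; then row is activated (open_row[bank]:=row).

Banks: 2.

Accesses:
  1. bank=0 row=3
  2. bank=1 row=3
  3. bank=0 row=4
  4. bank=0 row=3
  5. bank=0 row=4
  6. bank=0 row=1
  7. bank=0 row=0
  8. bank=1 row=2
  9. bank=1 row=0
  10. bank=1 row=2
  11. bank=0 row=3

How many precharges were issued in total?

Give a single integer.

Acc 1: bank0 row3 -> MISS (open row3); precharges=0
Acc 2: bank1 row3 -> MISS (open row3); precharges=0
Acc 3: bank0 row4 -> MISS (open row4); precharges=1
Acc 4: bank0 row3 -> MISS (open row3); precharges=2
Acc 5: bank0 row4 -> MISS (open row4); precharges=3
Acc 6: bank0 row1 -> MISS (open row1); precharges=4
Acc 7: bank0 row0 -> MISS (open row0); precharges=5
Acc 8: bank1 row2 -> MISS (open row2); precharges=6
Acc 9: bank1 row0 -> MISS (open row0); precharges=7
Acc 10: bank1 row2 -> MISS (open row2); precharges=8
Acc 11: bank0 row3 -> MISS (open row3); precharges=9

Answer: 9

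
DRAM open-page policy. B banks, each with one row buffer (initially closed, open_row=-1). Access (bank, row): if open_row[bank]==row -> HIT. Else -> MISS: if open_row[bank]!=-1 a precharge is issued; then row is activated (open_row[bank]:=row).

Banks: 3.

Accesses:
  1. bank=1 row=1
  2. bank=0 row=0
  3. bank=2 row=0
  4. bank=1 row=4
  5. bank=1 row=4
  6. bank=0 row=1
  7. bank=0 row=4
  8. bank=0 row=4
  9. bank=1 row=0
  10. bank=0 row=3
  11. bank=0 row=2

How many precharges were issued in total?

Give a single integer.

Answer: 6

Derivation:
Acc 1: bank1 row1 -> MISS (open row1); precharges=0
Acc 2: bank0 row0 -> MISS (open row0); precharges=0
Acc 3: bank2 row0 -> MISS (open row0); precharges=0
Acc 4: bank1 row4 -> MISS (open row4); precharges=1
Acc 5: bank1 row4 -> HIT
Acc 6: bank0 row1 -> MISS (open row1); precharges=2
Acc 7: bank0 row4 -> MISS (open row4); precharges=3
Acc 8: bank0 row4 -> HIT
Acc 9: bank1 row0 -> MISS (open row0); precharges=4
Acc 10: bank0 row3 -> MISS (open row3); precharges=5
Acc 11: bank0 row2 -> MISS (open row2); precharges=6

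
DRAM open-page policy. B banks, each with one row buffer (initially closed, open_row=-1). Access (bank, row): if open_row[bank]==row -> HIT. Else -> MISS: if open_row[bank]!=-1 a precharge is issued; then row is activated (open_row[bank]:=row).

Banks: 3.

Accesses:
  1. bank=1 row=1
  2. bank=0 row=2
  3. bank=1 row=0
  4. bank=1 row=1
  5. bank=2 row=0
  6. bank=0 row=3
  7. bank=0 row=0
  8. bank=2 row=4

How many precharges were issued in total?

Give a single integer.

Acc 1: bank1 row1 -> MISS (open row1); precharges=0
Acc 2: bank0 row2 -> MISS (open row2); precharges=0
Acc 3: bank1 row0 -> MISS (open row0); precharges=1
Acc 4: bank1 row1 -> MISS (open row1); precharges=2
Acc 5: bank2 row0 -> MISS (open row0); precharges=2
Acc 6: bank0 row3 -> MISS (open row3); precharges=3
Acc 7: bank0 row0 -> MISS (open row0); precharges=4
Acc 8: bank2 row4 -> MISS (open row4); precharges=5

Answer: 5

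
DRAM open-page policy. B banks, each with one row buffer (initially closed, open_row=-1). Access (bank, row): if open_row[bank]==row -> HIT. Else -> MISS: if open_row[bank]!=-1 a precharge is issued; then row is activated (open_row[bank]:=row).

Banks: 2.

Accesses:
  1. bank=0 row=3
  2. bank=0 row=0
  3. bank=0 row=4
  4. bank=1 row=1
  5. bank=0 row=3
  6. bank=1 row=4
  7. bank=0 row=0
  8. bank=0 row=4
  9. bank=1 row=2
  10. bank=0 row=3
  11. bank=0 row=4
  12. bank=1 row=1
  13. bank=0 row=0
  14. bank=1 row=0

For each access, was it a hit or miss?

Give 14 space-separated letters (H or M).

Answer: M M M M M M M M M M M M M M

Derivation:
Acc 1: bank0 row3 -> MISS (open row3); precharges=0
Acc 2: bank0 row0 -> MISS (open row0); precharges=1
Acc 3: bank0 row4 -> MISS (open row4); precharges=2
Acc 4: bank1 row1 -> MISS (open row1); precharges=2
Acc 5: bank0 row3 -> MISS (open row3); precharges=3
Acc 6: bank1 row4 -> MISS (open row4); precharges=4
Acc 7: bank0 row0 -> MISS (open row0); precharges=5
Acc 8: bank0 row4 -> MISS (open row4); precharges=6
Acc 9: bank1 row2 -> MISS (open row2); precharges=7
Acc 10: bank0 row3 -> MISS (open row3); precharges=8
Acc 11: bank0 row4 -> MISS (open row4); precharges=9
Acc 12: bank1 row1 -> MISS (open row1); precharges=10
Acc 13: bank0 row0 -> MISS (open row0); precharges=11
Acc 14: bank1 row0 -> MISS (open row0); precharges=12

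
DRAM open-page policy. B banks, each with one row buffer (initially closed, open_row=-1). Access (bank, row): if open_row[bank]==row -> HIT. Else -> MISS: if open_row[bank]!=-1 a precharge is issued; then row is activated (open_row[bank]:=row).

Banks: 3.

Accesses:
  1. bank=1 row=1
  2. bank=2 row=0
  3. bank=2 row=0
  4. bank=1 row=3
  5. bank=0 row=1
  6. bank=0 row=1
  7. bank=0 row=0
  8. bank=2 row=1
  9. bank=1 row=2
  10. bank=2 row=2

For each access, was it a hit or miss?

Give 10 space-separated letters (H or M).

Answer: M M H M M H M M M M

Derivation:
Acc 1: bank1 row1 -> MISS (open row1); precharges=0
Acc 2: bank2 row0 -> MISS (open row0); precharges=0
Acc 3: bank2 row0 -> HIT
Acc 4: bank1 row3 -> MISS (open row3); precharges=1
Acc 5: bank0 row1 -> MISS (open row1); precharges=1
Acc 6: bank0 row1 -> HIT
Acc 7: bank0 row0 -> MISS (open row0); precharges=2
Acc 8: bank2 row1 -> MISS (open row1); precharges=3
Acc 9: bank1 row2 -> MISS (open row2); precharges=4
Acc 10: bank2 row2 -> MISS (open row2); precharges=5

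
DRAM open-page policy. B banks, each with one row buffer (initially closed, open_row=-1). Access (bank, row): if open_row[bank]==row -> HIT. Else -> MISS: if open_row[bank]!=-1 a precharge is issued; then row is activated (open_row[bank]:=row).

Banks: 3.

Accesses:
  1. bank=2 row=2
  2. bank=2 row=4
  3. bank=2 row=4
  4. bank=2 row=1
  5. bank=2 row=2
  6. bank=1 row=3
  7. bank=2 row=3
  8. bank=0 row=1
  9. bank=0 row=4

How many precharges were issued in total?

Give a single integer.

Answer: 5

Derivation:
Acc 1: bank2 row2 -> MISS (open row2); precharges=0
Acc 2: bank2 row4 -> MISS (open row4); precharges=1
Acc 3: bank2 row4 -> HIT
Acc 4: bank2 row1 -> MISS (open row1); precharges=2
Acc 5: bank2 row2 -> MISS (open row2); precharges=3
Acc 6: bank1 row3 -> MISS (open row3); precharges=3
Acc 7: bank2 row3 -> MISS (open row3); precharges=4
Acc 8: bank0 row1 -> MISS (open row1); precharges=4
Acc 9: bank0 row4 -> MISS (open row4); precharges=5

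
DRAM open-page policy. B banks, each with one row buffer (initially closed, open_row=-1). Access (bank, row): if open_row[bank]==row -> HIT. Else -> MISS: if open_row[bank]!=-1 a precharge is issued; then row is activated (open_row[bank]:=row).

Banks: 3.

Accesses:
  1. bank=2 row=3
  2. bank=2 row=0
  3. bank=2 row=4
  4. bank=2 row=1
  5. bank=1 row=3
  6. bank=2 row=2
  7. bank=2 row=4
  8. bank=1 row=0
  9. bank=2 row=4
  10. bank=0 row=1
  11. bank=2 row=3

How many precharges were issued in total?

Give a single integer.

Acc 1: bank2 row3 -> MISS (open row3); precharges=0
Acc 2: bank2 row0 -> MISS (open row0); precharges=1
Acc 3: bank2 row4 -> MISS (open row4); precharges=2
Acc 4: bank2 row1 -> MISS (open row1); precharges=3
Acc 5: bank1 row3 -> MISS (open row3); precharges=3
Acc 6: bank2 row2 -> MISS (open row2); precharges=4
Acc 7: bank2 row4 -> MISS (open row4); precharges=5
Acc 8: bank1 row0 -> MISS (open row0); precharges=6
Acc 9: bank2 row4 -> HIT
Acc 10: bank0 row1 -> MISS (open row1); precharges=6
Acc 11: bank2 row3 -> MISS (open row3); precharges=7

Answer: 7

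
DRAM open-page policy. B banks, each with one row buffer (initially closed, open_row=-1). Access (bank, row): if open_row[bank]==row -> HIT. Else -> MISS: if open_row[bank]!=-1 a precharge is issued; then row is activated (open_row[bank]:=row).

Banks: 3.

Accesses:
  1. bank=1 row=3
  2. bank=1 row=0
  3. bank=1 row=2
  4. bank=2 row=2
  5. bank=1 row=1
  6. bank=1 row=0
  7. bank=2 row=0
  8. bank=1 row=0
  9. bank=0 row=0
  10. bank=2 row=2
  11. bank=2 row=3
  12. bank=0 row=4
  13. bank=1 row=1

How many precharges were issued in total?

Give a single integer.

Answer: 9

Derivation:
Acc 1: bank1 row3 -> MISS (open row3); precharges=0
Acc 2: bank1 row0 -> MISS (open row0); precharges=1
Acc 3: bank1 row2 -> MISS (open row2); precharges=2
Acc 4: bank2 row2 -> MISS (open row2); precharges=2
Acc 5: bank1 row1 -> MISS (open row1); precharges=3
Acc 6: bank1 row0 -> MISS (open row0); precharges=4
Acc 7: bank2 row0 -> MISS (open row0); precharges=5
Acc 8: bank1 row0 -> HIT
Acc 9: bank0 row0 -> MISS (open row0); precharges=5
Acc 10: bank2 row2 -> MISS (open row2); precharges=6
Acc 11: bank2 row3 -> MISS (open row3); precharges=7
Acc 12: bank0 row4 -> MISS (open row4); precharges=8
Acc 13: bank1 row1 -> MISS (open row1); precharges=9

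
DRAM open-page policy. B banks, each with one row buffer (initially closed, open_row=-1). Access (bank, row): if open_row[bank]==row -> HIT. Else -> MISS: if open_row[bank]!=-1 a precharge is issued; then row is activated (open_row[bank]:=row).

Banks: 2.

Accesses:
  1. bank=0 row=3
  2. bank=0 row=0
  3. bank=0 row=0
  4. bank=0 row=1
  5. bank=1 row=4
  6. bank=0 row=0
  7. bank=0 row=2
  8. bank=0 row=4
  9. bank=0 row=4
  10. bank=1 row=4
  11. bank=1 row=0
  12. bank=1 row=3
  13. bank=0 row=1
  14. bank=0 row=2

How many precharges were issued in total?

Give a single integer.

Acc 1: bank0 row3 -> MISS (open row3); precharges=0
Acc 2: bank0 row0 -> MISS (open row0); precharges=1
Acc 3: bank0 row0 -> HIT
Acc 4: bank0 row1 -> MISS (open row1); precharges=2
Acc 5: bank1 row4 -> MISS (open row4); precharges=2
Acc 6: bank0 row0 -> MISS (open row0); precharges=3
Acc 7: bank0 row2 -> MISS (open row2); precharges=4
Acc 8: bank0 row4 -> MISS (open row4); precharges=5
Acc 9: bank0 row4 -> HIT
Acc 10: bank1 row4 -> HIT
Acc 11: bank1 row0 -> MISS (open row0); precharges=6
Acc 12: bank1 row3 -> MISS (open row3); precharges=7
Acc 13: bank0 row1 -> MISS (open row1); precharges=8
Acc 14: bank0 row2 -> MISS (open row2); precharges=9

Answer: 9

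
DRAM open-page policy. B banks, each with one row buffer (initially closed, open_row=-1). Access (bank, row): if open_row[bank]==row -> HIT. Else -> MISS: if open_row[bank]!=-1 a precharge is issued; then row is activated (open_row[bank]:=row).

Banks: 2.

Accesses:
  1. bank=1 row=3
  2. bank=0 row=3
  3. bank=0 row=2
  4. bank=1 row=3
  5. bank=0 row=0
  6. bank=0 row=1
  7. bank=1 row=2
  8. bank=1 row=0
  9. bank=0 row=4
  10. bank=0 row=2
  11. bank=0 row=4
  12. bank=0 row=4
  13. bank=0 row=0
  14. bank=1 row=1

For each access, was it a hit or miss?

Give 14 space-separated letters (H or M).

Acc 1: bank1 row3 -> MISS (open row3); precharges=0
Acc 2: bank0 row3 -> MISS (open row3); precharges=0
Acc 3: bank0 row2 -> MISS (open row2); precharges=1
Acc 4: bank1 row3 -> HIT
Acc 5: bank0 row0 -> MISS (open row0); precharges=2
Acc 6: bank0 row1 -> MISS (open row1); precharges=3
Acc 7: bank1 row2 -> MISS (open row2); precharges=4
Acc 8: bank1 row0 -> MISS (open row0); precharges=5
Acc 9: bank0 row4 -> MISS (open row4); precharges=6
Acc 10: bank0 row2 -> MISS (open row2); precharges=7
Acc 11: bank0 row4 -> MISS (open row4); precharges=8
Acc 12: bank0 row4 -> HIT
Acc 13: bank0 row0 -> MISS (open row0); precharges=9
Acc 14: bank1 row1 -> MISS (open row1); precharges=10

Answer: M M M H M M M M M M M H M M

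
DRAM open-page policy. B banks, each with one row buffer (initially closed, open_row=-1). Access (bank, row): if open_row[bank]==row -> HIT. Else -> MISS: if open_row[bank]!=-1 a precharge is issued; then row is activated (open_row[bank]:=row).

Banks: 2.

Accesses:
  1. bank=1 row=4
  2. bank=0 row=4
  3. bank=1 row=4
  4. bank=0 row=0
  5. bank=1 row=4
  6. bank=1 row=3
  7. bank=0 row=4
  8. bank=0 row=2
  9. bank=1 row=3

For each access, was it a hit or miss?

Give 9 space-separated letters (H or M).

Acc 1: bank1 row4 -> MISS (open row4); precharges=0
Acc 2: bank0 row4 -> MISS (open row4); precharges=0
Acc 3: bank1 row4 -> HIT
Acc 4: bank0 row0 -> MISS (open row0); precharges=1
Acc 5: bank1 row4 -> HIT
Acc 6: bank1 row3 -> MISS (open row3); precharges=2
Acc 7: bank0 row4 -> MISS (open row4); precharges=3
Acc 8: bank0 row2 -> MISS (open row2); precharges=4
Acc 9: bank1 row3 -> HIT

Answer: M M H M H M M M H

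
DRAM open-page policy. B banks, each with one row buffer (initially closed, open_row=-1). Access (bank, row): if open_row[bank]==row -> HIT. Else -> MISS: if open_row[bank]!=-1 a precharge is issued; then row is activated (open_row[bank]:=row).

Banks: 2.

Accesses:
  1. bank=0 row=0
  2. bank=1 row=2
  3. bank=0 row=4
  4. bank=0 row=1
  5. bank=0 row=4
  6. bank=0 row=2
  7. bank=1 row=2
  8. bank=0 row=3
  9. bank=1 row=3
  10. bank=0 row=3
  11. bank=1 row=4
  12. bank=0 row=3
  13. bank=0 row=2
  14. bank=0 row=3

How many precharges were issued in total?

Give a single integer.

Acc 1: bank0 row0 -> MISS (open row0); precharges=0
Acc 2: bank1 row2 -> MISS (open row2); precharges=0
Acc 3: bank0 row4 -> MISS (open row4); precharges=1
Acc 4: bank0 row1 -> MISS (open row1); precharges=2
Acc 5: bank0 row4 -> MISS (open row4); precharges=3
Acc 6: bank0 row2 -> MISS (open row2); precharges=4
Acc 7: bank1 row2 -> HIT
Acc 8: bank0 row3 -> MISS (open row3); precharges=5
Acc 9: bank1 row3 -> MISS (open row3); precharges=6
Acc 10: bank0 row3 -> HIT
Acc 11: bank1 row4 -> MISS (open row4); precharges=7
Acc 12: bank0 row3 -> HIT
Acc 13: bank0 row2 -> MISS (open row2); precharges=8
Acc 14: bank0 row3 -> MISS (open row3); precharges=9

Answer: 9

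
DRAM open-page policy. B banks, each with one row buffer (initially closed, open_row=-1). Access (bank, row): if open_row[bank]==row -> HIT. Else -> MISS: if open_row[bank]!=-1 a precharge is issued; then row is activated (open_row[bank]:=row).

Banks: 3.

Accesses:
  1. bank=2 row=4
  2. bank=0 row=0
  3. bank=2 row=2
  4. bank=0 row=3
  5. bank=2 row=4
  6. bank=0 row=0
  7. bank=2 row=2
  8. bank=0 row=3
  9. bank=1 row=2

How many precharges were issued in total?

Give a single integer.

Answer: 6

Derivation:
Acc 1: bank2 row4 -> MISS (open row4); precharges=0
Acc 2: bank0 row0 -> MISS (open row0); precharges=0
Acc 3: bank2 row2 -> MISS (open row2); precharges=1
Acc 4: bank0 row3 -> MISS (open row3); precharges=2
Acc 5: bank2 row4 -> MISS (open row4); precharges=3
Acc 6: bank0 row0 -> MISS (open row0); precharges=4
Acc 7: bank2 row2 -> MISS (open row2); precharges=5
Acc 8: bank0 row3 -> MISS (open row3); precharges=6
Acc 9: bank1 row2 -> MISS (open row2); precharges=6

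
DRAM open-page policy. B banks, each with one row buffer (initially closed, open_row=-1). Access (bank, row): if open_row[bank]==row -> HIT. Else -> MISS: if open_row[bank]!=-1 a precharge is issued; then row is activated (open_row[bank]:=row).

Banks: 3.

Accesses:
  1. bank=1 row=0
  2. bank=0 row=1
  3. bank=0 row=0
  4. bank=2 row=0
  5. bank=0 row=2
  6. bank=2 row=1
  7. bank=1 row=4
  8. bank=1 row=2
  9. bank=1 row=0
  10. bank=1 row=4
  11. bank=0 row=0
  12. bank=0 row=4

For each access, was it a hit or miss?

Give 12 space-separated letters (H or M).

Answer: M M M M M M M M M M M M

Derivation:
Acc 1: bank1 row0 -> MISS (open row0); precharges=0
Acc 2: bank0 row1 -> MISS (open row1); precharges=0
Acc 3: bank0 row0 -> MISS (open row0); precharges=1
Acc 4: bank2 row0 -> MISS (open row0); precharges=1
Acc 5: bank0 row2 -> MISS (open row2); precharges=2
Acc 6: bank2 row1 -> MISS (open row1); precharges=3
Acc 7: bank1 row4 -> MISS (open row4); precharges=4
Acc 8: bank1 row2 -> MISS (open row2); precharges=5
Acc 9: bank1 row0 -> MISS (open row0); precharges=6
Acc 10: bank1 row4 -> MISS (open row4); precharges=7
Acc 11: bank0 row0 -> MISS (open row0); precharges=8
Acc 12: bank0 row4 -> MISS (open row4); precharges=9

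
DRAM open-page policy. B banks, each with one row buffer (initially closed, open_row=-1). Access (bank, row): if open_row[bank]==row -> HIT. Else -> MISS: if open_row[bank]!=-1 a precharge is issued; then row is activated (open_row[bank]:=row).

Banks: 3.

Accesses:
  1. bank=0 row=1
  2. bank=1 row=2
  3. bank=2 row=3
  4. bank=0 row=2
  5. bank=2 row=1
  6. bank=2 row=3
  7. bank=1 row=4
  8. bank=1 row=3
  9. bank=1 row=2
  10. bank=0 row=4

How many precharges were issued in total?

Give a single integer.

Acc 1: bank0 row1 -> MISS (open row1); precharges=0
Acc 2: bank1 row2 -> MISS (open row2); precharges=0
Acc 3: bank2 row3 -> MISS (open row3); precharges=0
Acc 4: bank0 row2 -> MISS (open row2); precharges=1
Acc 5: bank2 row1 -> MISS (open row1); precharges=2
Acc 6: bank2 row3 -> MISS (open row3); precharges=3
Acc 7: bank1 row4 -> MISS (open row4); precharges=4
Acc 8: bank1 row3 -> MISS (open row3); precharges=5
Acc 9: bank1 row2 -> MISS (open row2); precharges=6
Acc 10: bank0 row4 -> MISS (open row4); precharges=7

Answer: 7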